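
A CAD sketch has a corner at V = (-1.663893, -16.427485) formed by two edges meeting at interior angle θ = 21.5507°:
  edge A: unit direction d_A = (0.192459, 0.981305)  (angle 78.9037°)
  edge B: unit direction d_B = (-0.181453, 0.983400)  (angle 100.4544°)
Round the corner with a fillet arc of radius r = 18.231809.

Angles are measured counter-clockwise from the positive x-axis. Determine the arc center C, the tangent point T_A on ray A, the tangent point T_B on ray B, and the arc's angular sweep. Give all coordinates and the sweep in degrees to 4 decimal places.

center=(-1.1176,81.0888) T_A=(16.7733,77.5800) T_B=(-19.0468,77.7806) sweep=158.4493

bisector direction at 89.6791° = (0.005602,0.999984)
center distance |VC| = r/sin(θ/2) = 18.231809/sin(10.7753°) = 97.517845
C = V + |VC|·bis = (-1.1176,81.0888)
T_A = V + ((C−V)·d_A)·d_A = V + 95.7984·d_A = (16.7733,77.5800)
T_B = V + ((C−V)·d_B)·d_B = V + 95.7984·d_B = (-19.0468,77.7806)
sweep = 180° − θ = 158.4493°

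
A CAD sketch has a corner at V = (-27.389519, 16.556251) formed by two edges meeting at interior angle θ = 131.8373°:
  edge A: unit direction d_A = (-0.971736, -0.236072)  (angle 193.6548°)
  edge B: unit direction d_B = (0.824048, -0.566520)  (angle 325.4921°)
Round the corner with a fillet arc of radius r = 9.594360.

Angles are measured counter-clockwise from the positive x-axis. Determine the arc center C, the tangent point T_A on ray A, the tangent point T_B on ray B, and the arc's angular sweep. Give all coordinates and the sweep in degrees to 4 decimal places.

center=(-29.2914,6.2208) T_A=(-31.5563,15.5440) T_B=(-23.8560,14.1270) sweep=48.1627

bisector direction at 259.5734° = (-0.180975,-0.983488)
center distance |VC| = r/sin(θ/2) = 9.594360/sin(65.9186°) = 10.508988
C = V + |VC|·bis = (-29.2914,6.2208)
T_A = V + ((C−V)·d_A)·d_A = V + 4.2880·d_A = (-31.5563,15.5440)
T_B = V + ((C−V)·d_B)·d_B = V + 4.2880·d_B = (-23.8560,14.1270)
sweep = 180° − θ = 48.1627°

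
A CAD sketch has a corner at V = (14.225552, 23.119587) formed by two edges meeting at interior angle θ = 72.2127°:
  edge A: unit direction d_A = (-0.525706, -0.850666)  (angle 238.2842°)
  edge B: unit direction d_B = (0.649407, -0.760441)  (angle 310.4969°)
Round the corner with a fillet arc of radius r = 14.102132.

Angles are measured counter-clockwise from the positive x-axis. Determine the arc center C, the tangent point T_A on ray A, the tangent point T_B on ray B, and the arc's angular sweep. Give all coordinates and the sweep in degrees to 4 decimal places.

bisector direction at 274.3906° = (0.076555,-0.997065)
center distance |VC| = r/sin(θ/2) = 14.102132/sin(36.1063°) = 23.930883
C = V + |VC|·bis = (16.0576,-0.7411)
T_A = V + ((C−V)·d_A)·d_A = V + 19.3343·d_A = (4.0614,6.6725)
T_B = V + ((C−V)·d_B)·d_B = V + 19.3343·d_B = (26.7814,8.4170)
sweep = 180° − θ = 107.7873°

center=(16.0576,-0.7411) T_A=(4.0614,6.6725) T_B=(26.7814,8.4170) sweep=107.7873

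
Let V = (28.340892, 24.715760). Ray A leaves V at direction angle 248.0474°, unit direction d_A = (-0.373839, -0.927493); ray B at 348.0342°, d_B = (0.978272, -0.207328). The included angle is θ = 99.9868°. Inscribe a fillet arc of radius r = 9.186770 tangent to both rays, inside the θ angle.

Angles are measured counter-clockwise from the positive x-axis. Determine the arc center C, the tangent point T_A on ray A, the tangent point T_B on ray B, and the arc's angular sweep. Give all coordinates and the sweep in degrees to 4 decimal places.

center=(33.9791,14.1300) T_A=(25.4584,17.5644) T_B=(35.8838,23.1172) sweep=80.0132

bisector direction at 298.0408° = (0.470100,-0.882613)
center distance |VC| = r/sin(θ/2) = 9.186770/sin(49.9934°) = 11.993636
C = V + |VC|·bis = (33.9791,14.1300)
T_A = V + ((C−V)·d_A)·d_A = V + 7.7104·d_A = (25.4584,17.5644)
T_B = V + ((C−V)·d_B)·d_B = V + 7.7104·d_B = (35.8838,23.1172)
sweep = 180° − θ = 80.0132°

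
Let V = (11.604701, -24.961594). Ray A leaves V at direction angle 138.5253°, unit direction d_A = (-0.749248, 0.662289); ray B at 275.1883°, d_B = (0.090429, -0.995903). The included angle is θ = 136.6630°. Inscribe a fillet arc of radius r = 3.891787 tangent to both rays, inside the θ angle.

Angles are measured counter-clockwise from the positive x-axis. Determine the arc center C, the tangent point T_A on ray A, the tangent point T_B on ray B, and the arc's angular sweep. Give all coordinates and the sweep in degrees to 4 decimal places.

center=(7.8687,-26.8534) T_A=(10.4462,-23.9375) T_B=(11.7445,-26.5015) sweep=43.3370

bisector direction at 206.8568° = (-0.892138,-0.451762)
center distance |VC| = r/sin(θ/2) = 3.891787/sin(68.3315°) = 4.187708
C = V + |VC|·bis = (7.8687,-26.8534)
T_A = V + ((C−V)·d_A)·d_A = V + 1.5463·d_A = (10.4462,-23.9375)
T_B = V + ((C−V)·d_B)·d_B = V + 1.5463·d_B = (11.7445,-26.5015)
sweep = 180° − θ = 43.3370°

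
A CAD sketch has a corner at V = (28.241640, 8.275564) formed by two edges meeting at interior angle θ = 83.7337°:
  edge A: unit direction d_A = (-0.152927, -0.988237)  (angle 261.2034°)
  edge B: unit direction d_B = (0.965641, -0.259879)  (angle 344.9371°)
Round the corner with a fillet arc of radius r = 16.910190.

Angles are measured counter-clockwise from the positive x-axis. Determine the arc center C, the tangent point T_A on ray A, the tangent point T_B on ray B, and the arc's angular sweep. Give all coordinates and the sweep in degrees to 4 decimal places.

center=(42.0674,-12.9572) T_A=(25.3561,-10.3712) T_B=(46.4620,3.3720) sweep=96.2663

bisector direction at 303.0702° = (0.545667,-0.838002)
center distance |VC| = r/sin(θ/2) = 16.910190/sin(41.8668°) = 25.337345
C = V + |VC|·bis = (42.0674,-12.9572)
T_A = V + ((C−V)·d_A)·d_A = V + 18.8687·d_A = (25.3561,-10.3712)
T_B = V + ((C−V)·d_B)·d_B = V + 18.8687·d_B = (46.4620,3.3720)
sweep = 180° − θ = 96.2663°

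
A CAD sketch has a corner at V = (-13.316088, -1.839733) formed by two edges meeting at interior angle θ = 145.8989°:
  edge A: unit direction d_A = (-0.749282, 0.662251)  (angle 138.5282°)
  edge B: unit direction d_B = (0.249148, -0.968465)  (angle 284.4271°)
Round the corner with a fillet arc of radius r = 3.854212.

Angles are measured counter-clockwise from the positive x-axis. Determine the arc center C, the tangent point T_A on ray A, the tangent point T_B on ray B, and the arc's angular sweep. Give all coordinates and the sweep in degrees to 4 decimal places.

center=(-16.7542,-3.9448) T_A=(-14.2018,-1.0569) T_B=(-13.0216,-2.9845) sweep=34.1011

bisector direction at 211.4776° = (-0.852844,-0.522166)
center distance |VC| = r/sin(θ/2) = 3.854212/sin(72.9494°) = 4.031407
C = V + |VC|·bis = (-16.7542,-3.9448)
T_A = V + ((C−V)·d_A)·d_A = V + 1.1821·d_A = (-14.2018,-1.0569)
T_B = V + ((C−V)·d_B)·d_B = V + 1.1821·d_B = (-13.0216,-2.9845)
sweep = 180° − θ = 34.1011°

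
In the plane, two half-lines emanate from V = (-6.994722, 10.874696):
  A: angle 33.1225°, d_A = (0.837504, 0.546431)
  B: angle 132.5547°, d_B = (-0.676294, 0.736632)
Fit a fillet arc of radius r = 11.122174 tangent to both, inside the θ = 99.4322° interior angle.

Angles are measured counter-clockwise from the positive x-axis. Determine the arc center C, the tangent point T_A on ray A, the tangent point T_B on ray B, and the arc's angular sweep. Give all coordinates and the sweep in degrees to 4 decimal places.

bisector direction at 82.8386° = (0.124665,0.992199)
center distance |VC| = r/sin(θ/2) = 11.122174/sin(49.7161°) = 14.579764
C = V + |VC|·bis = (-5.1771,25.3407)
T_A = V + ((C−V)·d_A)·d_A = V + 9.4269·d_A = (0.9004,16.0259)
T_B = V + ((C−V)·d_B)·d_B = V + 9.4269·d_B = (-13.3701,17.8189)
sweep = 180° − θ = 80.5678°

center=(-5.1771,25.3407) T_A=(0.9004,16.0259) T_B=(-13.3701,17.8189) sweep=80.5678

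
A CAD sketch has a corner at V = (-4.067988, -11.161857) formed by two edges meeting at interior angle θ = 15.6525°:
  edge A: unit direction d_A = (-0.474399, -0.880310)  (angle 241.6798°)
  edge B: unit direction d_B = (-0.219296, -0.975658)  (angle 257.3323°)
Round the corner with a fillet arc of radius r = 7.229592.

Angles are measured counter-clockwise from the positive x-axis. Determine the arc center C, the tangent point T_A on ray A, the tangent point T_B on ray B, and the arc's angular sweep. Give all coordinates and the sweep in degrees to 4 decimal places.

bisector direction at 249.5061° = (-0.350108,-0.936709)
center distance |VC| = r/sin(θ/2) = 7.229592/sin(7.8262°) = 53.092607
C = V + |VC|·bis = (-22.6562,-60.8942)
T_A = V + ((C−V)·d_A)·d_A = V + 52.5981·d_A = (-29.0204,-57.4645)
T_B = V + ((C−V)·d_B)·d_B = V + 52.5981·d_B = (-15.6025,-62.4796)
sweep = 180° − θ = 164.3475°

center=(-22.6562,-60.8942) T_A=(-29.0204,-57.4645) T_B=(-15.6025,-62.4796) sweep=164.3475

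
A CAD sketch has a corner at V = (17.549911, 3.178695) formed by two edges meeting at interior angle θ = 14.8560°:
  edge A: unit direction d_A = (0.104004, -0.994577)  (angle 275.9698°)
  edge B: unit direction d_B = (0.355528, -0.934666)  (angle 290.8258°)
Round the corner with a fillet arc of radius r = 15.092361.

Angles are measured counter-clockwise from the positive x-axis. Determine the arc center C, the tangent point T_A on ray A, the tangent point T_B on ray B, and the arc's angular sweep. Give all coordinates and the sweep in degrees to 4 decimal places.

center=(44.6001,-110.3856) T_A=(29.5896,-111.9553) T_B=(58.7065,-105.0199) sweep=165.1440

bisector direction at 283.3978° = (0.231711,-0.972785)
center distance |VC| = r/sin(θ/2) = 15.092361/sin(7.4280°) = 116.741470
C = V + |VC|·bis = (44.6001,-110.3856)
T_A = V + ((C−V)·d_A)·d_A = V + 115.7618·d_A = (29.5896,-111.9553)
T_B = V + ((C−V)·d_B)·d_B = V + 115.7618·d_B = (58.7065,-105.0199)
sweep = 180° − θ = 165.1440°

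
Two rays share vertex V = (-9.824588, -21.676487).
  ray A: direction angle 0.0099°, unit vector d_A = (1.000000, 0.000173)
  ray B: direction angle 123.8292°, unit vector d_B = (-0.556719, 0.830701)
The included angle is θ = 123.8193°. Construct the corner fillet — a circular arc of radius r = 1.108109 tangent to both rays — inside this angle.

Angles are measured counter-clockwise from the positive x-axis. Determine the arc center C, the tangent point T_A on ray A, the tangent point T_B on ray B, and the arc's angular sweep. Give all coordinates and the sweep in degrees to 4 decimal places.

center=(-9.2333,-20.5683) T_A=(-9.2332,-21.6764) T_B=(-10.1539,-21.1852) sweep=56.1807

bisector direction at 61.9195° = (0.470711,0.882288)
center distance |VC| = r/sin(θ/2) = 1.108109/sin(61.9096°) = 1.256066
C = V + |VC|·bis = (-9.2333,-20.5683)
T_A = V + ((C−V)·d_A)·d_A = V + 0.5914·d_A = (-9.2332,-21.6764)
T_B = V + ((C−V)·d_B)·d_B = V + 0.5914·d_B = (-10.1539,-21.1852)
sweep = 180° − θ = 56.1807°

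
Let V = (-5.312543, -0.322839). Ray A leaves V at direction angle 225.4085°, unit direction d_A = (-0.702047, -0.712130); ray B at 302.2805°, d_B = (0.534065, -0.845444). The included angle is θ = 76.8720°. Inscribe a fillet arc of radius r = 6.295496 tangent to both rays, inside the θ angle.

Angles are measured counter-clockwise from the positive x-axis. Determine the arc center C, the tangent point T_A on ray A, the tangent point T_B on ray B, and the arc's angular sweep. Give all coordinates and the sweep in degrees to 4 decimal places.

bisector direction at 263.8445° = (-0.107227,-0.994235)
center distance |VC| = r/sin(θ/2) = 6.295496/sin(38.4360°) = 10.127237
C = V + |VC|·bis = (-6.3985,-10.3917)
T_A = V + ((C−V)·d_A)·d_A = V + 7.9327·d_A = (-10.8817,-5.9720)
T_B = V + ((C−V)·d_B)·d_B = V + 7.9327·d_B = (-1.0760,-7.0295)
sweep = 180° − θ = 103.1280°

center=(-6.3985,-10.3917) T_A=(-10.8817,-5.9720) T_B=(-1.0760,-7.0295) sweep=103.1280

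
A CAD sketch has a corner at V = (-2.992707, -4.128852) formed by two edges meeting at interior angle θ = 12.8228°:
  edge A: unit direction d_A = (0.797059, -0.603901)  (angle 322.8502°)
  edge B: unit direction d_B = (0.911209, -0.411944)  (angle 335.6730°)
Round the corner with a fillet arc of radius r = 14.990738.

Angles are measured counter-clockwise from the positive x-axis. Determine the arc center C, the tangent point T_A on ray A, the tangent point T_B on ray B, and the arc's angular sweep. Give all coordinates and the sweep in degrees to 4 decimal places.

center=(112.3926,-72.7443) T_A=(103.3396,-84.6928) T_B=(118.5679,-59.0846) sweep=167.1772

bisector direction at 329.2616° = (0.859510,-0.511119)
center distance |VC| = r/sin(θ/2) = 14.990738/sin(6.4114°) = 134.245426
C = V + |VC|·bis = (112.3926,-72.7443)
T_A = V + ((C−V)·d_A)·d_A = V + 133.4058·d_A = (103.3396,-84.6928)
T_B = V + ((C−V)·d_B)·d_B = V + 133.4058·d_B = (118.5679,-59.0846)
sweep = 180° − θ = 167.1772°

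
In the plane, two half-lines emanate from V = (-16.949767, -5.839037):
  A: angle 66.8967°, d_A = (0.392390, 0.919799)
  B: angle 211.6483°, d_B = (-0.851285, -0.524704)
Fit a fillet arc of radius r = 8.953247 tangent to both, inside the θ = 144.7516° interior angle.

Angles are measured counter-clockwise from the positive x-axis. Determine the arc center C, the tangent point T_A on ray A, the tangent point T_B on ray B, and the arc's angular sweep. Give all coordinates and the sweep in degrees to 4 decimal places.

center=(-24.0689,0.2903) T_A=(-15.8337,-3.2229) T_B=(-19.3711,-7.3315) sweep=35.2484

bisector direction at 139.2725° = (-0.757821,0.652462)
center distance |VC| = r/sin(θ/2) = 8.953247/sin(72.3758°) = 9.394183
C = V + |VC|·bis = (-24.0689,0.2903)
T_A = V + ((C−V)·d_A)·d_A = V + 2.8443·d_A = (-15.8337,-3.2229)
T_B = V + ((C−V)·d_B)·d_B = V + 2.8443·d_B = (-19.3711,-7.3315)
sweep = 180° − θ = 35.2484°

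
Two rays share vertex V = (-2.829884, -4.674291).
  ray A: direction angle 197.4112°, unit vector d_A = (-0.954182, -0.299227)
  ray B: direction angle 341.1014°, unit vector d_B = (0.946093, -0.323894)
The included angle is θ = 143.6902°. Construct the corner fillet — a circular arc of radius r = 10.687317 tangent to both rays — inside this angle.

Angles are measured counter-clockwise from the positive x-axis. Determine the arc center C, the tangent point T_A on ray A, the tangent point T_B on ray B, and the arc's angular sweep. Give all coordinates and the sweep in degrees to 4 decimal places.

center=(-2.9759,-15.9206) T_A=(-6.1738,-5.7229) T_B=(0.4857,-5.8094) sweep=36.3098

bisector direction at 269.2563° = (-0.012980,-0.999916)
center distance |VC| = r/sin(θ/2) = 10.687317/sin(71.8451°) = 11.247231
C = V + |VC|·bis = (-2.9759,-15.9206)
T_A = V + ((C−V)·d_A)·d_A = V + 3.5045·d_A = (-6.1738,-5.7229)
T_B = V + ((C−V)·d_B)·d_B = V + 3.5045·d_B = (0.4857,-5.8094)
sweep = 180° − θ = 36.3098°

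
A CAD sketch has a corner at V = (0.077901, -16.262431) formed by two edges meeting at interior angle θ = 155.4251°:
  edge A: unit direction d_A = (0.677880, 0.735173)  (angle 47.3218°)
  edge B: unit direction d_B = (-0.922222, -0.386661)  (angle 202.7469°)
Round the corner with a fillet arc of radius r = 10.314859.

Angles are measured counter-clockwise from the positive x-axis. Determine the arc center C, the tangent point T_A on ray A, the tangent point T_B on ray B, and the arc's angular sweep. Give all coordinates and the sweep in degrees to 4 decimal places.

bisector direction at 125.0344° = (-0.574067,0.818808)
center distance |VC| = r/sin(θ/2) = 10.314859/sin(77.7125°) = 10.556689
C = V + |VC|·bis = (-5.9824,-7.6185)
T_A = V + ((C−V)·d_A)·d_A = V + 2.2466·d_A = (1.6009,-14.6108)
T_B = V + ((C−V)·d_B)·d_B = V + 2.2466·d_B = (-1.9940,-17.1311)
sweep = 180° − θ = 24.5749°

center=(-5.9824,-7.6185) T_A=(1.6009,-14.6108) T_B=(-1.9940,-17.1311) sweep=24.5749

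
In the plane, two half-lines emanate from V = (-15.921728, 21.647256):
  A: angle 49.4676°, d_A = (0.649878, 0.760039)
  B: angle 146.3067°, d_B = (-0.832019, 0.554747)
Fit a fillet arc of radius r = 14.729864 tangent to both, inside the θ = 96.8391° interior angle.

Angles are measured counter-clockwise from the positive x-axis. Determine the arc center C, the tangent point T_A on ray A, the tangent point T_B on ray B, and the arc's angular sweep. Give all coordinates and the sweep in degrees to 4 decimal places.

bisector direction at 97.8871° = (-0.137222,0.990540)
center distance |VC| = r/sin(θ/2) = 14.729864/sin(48.4196°) = 19.691684
C = V + |VC|·bis = (-18.6239,41.1527)
T_A = V + ((C−V)·d_A)·d_A = V + 13.0688·d_A = (-7.4286,31.5800)
T_B = V + ((C−V)·d_B)·d_B = V + 13.0688·d_B = (-26.7952,28.8971)
sweep = 180° − θ = 83.1609°

center=(-18.6239,41.1527) T_A=(-7.4286,31.5800) T_B=(-26.7952,28.8971) sweep=83.1609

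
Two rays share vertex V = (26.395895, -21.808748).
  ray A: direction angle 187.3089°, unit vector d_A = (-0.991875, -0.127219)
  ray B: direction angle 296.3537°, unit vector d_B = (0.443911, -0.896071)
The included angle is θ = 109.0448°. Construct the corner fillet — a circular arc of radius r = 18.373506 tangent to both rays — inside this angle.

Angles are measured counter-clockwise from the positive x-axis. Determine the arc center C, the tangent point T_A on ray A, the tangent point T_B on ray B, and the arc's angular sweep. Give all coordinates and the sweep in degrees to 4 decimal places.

center=(15.7449,-41.6989) T_A=(13.4074,-23.4747) T_B=(32.2089,-33.5427) sweep=70.9552

bisector direction at 241.8313° = (-0.472069,-0.881561)
center distance |VC| = r/sin(θ/2) = 18.373506/sin(54.5224°) = 22.562382
C = V + |VC|·bis = (15.7449,-41.6989)
T_A = V + ((C−V)·d_A)·d_A = V + 13.0949·d_A = (13.4074,-23.4747)
T_B = V + ((C−V)·d_B)·d_B = V + 13.0949·d_B = (32.2089,-33.5427)
sweep = 180° − θ = 70.9552°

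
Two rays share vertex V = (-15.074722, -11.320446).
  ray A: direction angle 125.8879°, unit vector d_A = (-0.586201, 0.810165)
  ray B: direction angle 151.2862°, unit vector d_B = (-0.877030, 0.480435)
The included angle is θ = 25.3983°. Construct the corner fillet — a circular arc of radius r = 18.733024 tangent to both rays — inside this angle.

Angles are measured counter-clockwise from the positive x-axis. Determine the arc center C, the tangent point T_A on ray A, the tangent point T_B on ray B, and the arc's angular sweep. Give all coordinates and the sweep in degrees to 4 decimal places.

bisector direction at 138.5871° = (-0.749962,0.661481)
center distance |VC| = r/sin(θ/2) = 18.733024/sin(12.6991°) = 85.215286
C = V + |VC|·bis = (-78.9829,45.0479)
T_A = V + ((C−V)·d_A)·d_A = V + 83.1307·d_A = (-63.8061,56.0292)
T_B = V + ((C−V)·d_B)·d_B = V + 83.1307·d_B = (-87.9829,28.6184)
sweep = 180° − θ = 154.6017°

center=(-78.9829,45.0479) T_A=(-63.8061,56.0292) T_B=(-87.9829,28.6184) sweep=154.6017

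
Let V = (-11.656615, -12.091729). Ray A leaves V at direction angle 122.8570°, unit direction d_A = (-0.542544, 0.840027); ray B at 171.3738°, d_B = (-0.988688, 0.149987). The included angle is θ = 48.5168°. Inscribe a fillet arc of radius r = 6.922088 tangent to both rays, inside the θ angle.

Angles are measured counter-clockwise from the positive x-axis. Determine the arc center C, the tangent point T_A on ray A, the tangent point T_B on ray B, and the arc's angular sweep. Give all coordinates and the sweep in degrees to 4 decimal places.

center=(-25.8051,-2.9441) T_A=(-19.9903,0.8115) T_B=(-26.8433,-9.7879) sweep=131.4832

bisector direction at 147.1154° = (-0.839766,0.542949)
center distance |VC| = r/sin(θ/2) = 6.922088/sin(24.2584°) = 16.848109
C = V + |VC|·bis = (-25.8051,-2.9441)
T_A = V + ((C−V)·d_A)·d_A = V + 15.3605·d_A = (-19.9903,0.8115)
T_B = V + ((C−V)·d_B)·d_B = V + 15.3605·d_B = (-26.8433,-9.7879)
sweep = 180° − θ = 131.4832°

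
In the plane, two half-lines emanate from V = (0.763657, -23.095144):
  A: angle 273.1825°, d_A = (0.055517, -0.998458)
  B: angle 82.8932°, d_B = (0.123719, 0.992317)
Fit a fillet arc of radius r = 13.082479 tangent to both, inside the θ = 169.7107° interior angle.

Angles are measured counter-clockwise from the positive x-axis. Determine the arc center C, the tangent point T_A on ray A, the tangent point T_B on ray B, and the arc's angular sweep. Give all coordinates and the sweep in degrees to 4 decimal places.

bisector direction at 358.0378° = (0.999414,-0.034239)
center distance |VC| = r/sin(θ/2) = 13.082479/sin(84.8554°) = 13.135395
C = V + |VC|·bis = (13.8914,-23.5449)
T_A = V + ((C−V)·d_A)·d_A = V + 1.1779·d_A = (0.8290,-24.2712)
T_B = V + ((C−V)·d_B)·d_B = V + 1.1779·d_B = (0.9094,-21.9263)
sweep = 180° − θ = 10.2893°

center=(13.8914,-23.5449) T_A=(0.8290,-24.2712) T_B=(0.9094,-21.9263) sweep=10.2893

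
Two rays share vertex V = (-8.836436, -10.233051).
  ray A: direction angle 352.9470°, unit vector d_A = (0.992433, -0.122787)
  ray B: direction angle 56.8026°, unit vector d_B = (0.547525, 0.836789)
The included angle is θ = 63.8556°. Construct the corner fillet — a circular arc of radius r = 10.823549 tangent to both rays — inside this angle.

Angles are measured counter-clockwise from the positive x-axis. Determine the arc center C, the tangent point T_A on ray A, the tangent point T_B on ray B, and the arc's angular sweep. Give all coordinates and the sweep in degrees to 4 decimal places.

bisector direction at 24.8748° = (0.907229,0.420637)
center distance |VC| = r/sin(θ/2) = 10.823549/sin(31.9278°) = 20.466191
C = V + |VC|·bis = (9.7311,-1.6242)
T_A = V + ((C−V)·d_A)·d_A = V + 17.3700·d_A = (8.4021,-12.3659)
T_B = V + ((C−V)·d_B)·d_B = V + 17.3700·d_B = (0.6741,4.3019)
sweep = 180° − θ = 116.1444°

center=(9.7311,-1.6242) T_A=(8.4021,-12.3659) T_B=(0.6741,4.3019) sweep=116.1444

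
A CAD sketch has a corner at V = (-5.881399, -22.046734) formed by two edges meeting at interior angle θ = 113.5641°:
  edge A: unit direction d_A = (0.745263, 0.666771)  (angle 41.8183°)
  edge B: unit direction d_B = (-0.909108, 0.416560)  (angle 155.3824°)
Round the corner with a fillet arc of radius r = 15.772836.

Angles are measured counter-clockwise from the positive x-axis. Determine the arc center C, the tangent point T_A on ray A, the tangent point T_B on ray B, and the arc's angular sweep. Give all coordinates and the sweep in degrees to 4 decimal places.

center=(-8.7008,-3.4051) T_A=(1.8161,-15.1600) T_B=(-15.2711,-17.7443) sweep=66.4359

bisector direction at 98.6004° = (-0.149541,0.988755)
center distance |VC| = r/sin(θ/2) = 15.772836/sin(56.7820°) = 18.853661
C = V + |VC|·bis = (-8.7008,-3.4051)
T_A = V + ((C−V)·d_A)·d_A = V + 10.3285·d_A = (1.8161,-15.1600)
T_B = V + ((C−V)·d_B)·d_B = V + 10.3285·d_B = (-15.2711,-17.7443)
sweep = 180° − θ = 66.4359°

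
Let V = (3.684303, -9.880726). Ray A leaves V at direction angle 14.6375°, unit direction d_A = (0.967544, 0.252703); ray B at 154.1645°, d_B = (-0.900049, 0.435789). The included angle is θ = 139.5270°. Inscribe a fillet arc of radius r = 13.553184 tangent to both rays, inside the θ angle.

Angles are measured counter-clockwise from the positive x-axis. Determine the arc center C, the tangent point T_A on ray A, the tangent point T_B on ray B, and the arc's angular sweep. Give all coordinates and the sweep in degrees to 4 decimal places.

bisector direction at 84.4010° = (0.097566,0.995229)
center distance |VC| = r/sin(θ/2) = 13.553184/sin(69.7635°) = 14.444821
C = V + |VC|·bis = (5.0936,4.4952)
T_A = V + ((C−V)·d_A)·d_A = V + 4.9964·d_A = (8.5185,-8.6181)
T_B = V + ((C−V)·d_B)·d_B = V + 4.9964·d_B = (-0.8127,-7.7033)
sweep = 180° − θ = 40.4730°

center=(5.0936,4.4952) T_A=(8.5185,-8.6181) T_B=(-0.8127,-7.7033) sweep=40.4730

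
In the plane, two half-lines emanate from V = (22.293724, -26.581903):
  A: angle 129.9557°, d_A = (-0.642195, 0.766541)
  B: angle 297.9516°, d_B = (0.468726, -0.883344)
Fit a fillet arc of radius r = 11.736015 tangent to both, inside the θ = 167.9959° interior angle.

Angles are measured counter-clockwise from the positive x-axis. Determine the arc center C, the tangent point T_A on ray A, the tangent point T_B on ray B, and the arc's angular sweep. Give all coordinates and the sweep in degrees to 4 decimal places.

bisector direction at 213.9537° = (-0.829490,-0.558522)
center distance |VC| = r/sin(θ/2) = 11.736015/sin(83.9980°) = 11.800705
C = V + |VC|·bis = (12.5052,-33.1729)
T_A = V + ((C−V)·d_A)·d_A = V + 1.2339·d_A = (21.5013,-25.6360)
T_B = V + ((C−V)·d_B)·d_B = V + 1.2339·d_B = (22.8721,-27.6719)
sweep = 180° − θ = 12.0041°

center=(12.5052,-33.1729) T_A=(21.5013,-25.6360) T_B=(22.8721,-27.6719) sweep=12.0041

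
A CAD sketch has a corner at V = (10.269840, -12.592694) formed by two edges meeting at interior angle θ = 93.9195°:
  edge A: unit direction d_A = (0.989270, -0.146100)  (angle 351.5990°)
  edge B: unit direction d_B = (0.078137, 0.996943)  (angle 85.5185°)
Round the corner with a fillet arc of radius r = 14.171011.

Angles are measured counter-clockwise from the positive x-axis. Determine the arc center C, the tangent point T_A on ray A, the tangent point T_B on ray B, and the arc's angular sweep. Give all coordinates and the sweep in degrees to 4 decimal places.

center=(25.4315,-0.5071) T_A=(23.3611,-14.5261) T_B=(11.3039,0.6002) sweep=86.0805

bisector direction at 38.5587° = (0.781969,0.623317)
center distance |VC| = r/sin(θ/2) = 14.171011/sin(46.9597°) = 19.389119
C = V + |VC|·bis = (25.4315,-0.5071)
T_A = V + ((C−V)·d_A)·d_A = V + 13.2333·d_A = (23.3611,-14.5261)
T_B = V + ((C−V)·d_B)·d_B = V + 13.2333·d_B = (11.3039,0.6002)
sweep = 180° − θ = 86.0805°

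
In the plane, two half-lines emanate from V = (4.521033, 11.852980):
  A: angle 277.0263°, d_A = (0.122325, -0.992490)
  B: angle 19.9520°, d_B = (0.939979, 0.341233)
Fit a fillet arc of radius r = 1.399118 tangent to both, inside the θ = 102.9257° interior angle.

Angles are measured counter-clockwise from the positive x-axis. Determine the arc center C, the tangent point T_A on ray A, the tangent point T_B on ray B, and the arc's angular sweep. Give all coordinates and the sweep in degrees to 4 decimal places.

center=(6.0460,10.9181) T_A=(4.6574,10.7470) T_B=(5.5685,12.2332) sweep=77.0743

bisector direction at 328.4891° = (0.852541,-0.522660)
center distance |VC| = r/sin(θ/2) = 1.399118/sin(51.4629°) = 1.788686
C = V + |VC|·bis = (6.0460,10.9181)
T_A = V + ((C−V)·d_A)·d_A = V + 1.1144·d_A = (4.6574,10.7470)
T_B = V + ((C−V)·d_B)·d_B = V + 1.1144·d_B = (5.5685,12.2332)
sweep = 180° − θ = 77.0743°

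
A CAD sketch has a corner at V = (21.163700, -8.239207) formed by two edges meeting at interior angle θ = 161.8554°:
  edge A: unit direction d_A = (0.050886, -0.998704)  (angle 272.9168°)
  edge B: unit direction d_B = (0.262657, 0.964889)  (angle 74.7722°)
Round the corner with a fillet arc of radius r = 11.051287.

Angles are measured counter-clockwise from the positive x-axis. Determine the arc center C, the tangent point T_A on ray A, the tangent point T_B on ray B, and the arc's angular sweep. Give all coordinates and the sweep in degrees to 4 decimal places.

bisector direction at 353.8445° = (0.994235,-0.107227)
center distance |VC| = r/sin(θ/2) = 11.051287/sin(80.9277°) = 11.191288
C = V + |VC|·bis = (32.2905,-9.4392)
T_A = V + ((C−V)·d_A)·d_A = V + 1.7646·d_A = (21.2535,-10.0016)
T_B = V + ((C−V)·d_B)·d_B = V + 1.7646·d_B = (21.6272,-6.5365)
sweep = 180° − θ = 18.1446°

center=(32.2905,-9.4392) T_A=(21.2535,-10.0016) T_B=(21.6272,-6.5365) sweep=18.1446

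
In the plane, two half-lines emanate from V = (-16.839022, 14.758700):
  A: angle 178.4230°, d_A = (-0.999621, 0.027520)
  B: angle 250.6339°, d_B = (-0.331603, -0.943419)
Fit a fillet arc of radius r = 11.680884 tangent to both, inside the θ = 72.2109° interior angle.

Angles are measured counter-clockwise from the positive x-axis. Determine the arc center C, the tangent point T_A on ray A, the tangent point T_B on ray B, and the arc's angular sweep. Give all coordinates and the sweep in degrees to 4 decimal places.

bisector direction at 214.5284° = (-0.823845,-0.566815)
center distance |VC| = r/sin(θ/2) = 11.680884/sin(36.1054°) = 19.822527
C = V + |VC|·bis = (-33.1697,3.5230)
T_A = V + ((C−V)·d_A)·d_A = V + 16.0153·d_A = (-32.8482,15.1994)
T_B = V + ((C−V)·d_B)·d_B = V + 16.0153·d_B = (-22.1497,-0.3504)
sweep = 180° − θ = 107.7891°

center=(-33.1697,3.5230) T_A=(-32.8482,15.1994) T_B=(-22.1497,-0.3504) sweep=107.7891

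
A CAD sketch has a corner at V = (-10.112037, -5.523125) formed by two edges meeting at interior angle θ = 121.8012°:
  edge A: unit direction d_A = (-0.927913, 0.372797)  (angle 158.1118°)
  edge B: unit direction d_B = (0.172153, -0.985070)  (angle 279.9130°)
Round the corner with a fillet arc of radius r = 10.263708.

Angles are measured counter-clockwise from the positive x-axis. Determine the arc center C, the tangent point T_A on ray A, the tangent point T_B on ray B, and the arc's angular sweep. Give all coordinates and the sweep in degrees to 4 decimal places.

center=(-19.2391,-12.9173) T_A=(-15.4128,-3.3935) T_B=(-9.1286,-11.1504) sweep=58.1988

bisector direction at 219.0124° = (-0.777010,-0.629489)
center distance |VC| = r/sin(θ/2) = 10.263708/sin(60.9006°) = 11.746366
C = V + |VC|·bis = (-19.2391,-12.9173)
T_A = V + ((C−V)·d_A)·d_A = V + 5.7126·d_A = (-15.4128,-3.3935)
T_B = V + ((C−V)·d_B)·d_B = V + 5.7126·d_B = (-9.1286,-11.1504)
sweep = 180° − θ = 58.1988°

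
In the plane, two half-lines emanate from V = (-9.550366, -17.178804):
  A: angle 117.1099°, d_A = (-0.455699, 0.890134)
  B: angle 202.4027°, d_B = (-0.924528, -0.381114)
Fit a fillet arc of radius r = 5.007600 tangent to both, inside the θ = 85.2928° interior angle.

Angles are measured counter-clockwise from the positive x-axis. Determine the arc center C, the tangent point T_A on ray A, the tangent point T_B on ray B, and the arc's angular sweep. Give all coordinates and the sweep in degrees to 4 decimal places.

bisector direction at 159.7563° = (-0.938229,0.346014)
center distance |VC| = r/sin(θ/2) = 5.007600/sin(42.6464°) = 7.391598
C = V + |VC|·bis = (-16.4854,-14.6212)
T_A = V + ((C−V)·d_A)·d_A = V + 5.4369·d_A = (-12.0279,-12.3393)
T_B = V + ((C−V)·d_B)·d_B = V + 5.4369·d_B = (-14.5769,-19.2509)
sweep = 180° − θ = 94.7072°

center=(-16.4854,-14.6212) T_A=(-12.0279,-12.3393) T_B=(-14.5769,-19.2509) sweep=94.7072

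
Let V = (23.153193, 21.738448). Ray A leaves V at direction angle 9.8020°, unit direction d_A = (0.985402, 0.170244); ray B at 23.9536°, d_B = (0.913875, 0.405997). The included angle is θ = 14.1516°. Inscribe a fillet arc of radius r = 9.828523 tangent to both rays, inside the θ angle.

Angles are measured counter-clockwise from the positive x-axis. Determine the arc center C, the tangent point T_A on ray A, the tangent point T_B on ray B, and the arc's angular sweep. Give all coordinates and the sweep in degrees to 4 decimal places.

center=(99.5048,44.9035) T_A=(101.1781,35.2185) T_B=(95.5145,53.8856) sweep=165.8484

bisector direction at 16.8778° = (0.956926,0.290331)
center distance |VC| = r/sin(θ/2) = 9.828523/sin(7.0758°) = 79.788413
C = V + |VC|·bis = (99.5048,44.9035)
T_A = V + ((C−V)·d_A)·d_A = V + 79.1807·d_A = (101.1781,35.2185)
T_B = V + ((C−V)·d_B)·d_B = V + 79.1807·d_B = (95.5145,53.8856)
sweep = 180° − θ = 165.8484°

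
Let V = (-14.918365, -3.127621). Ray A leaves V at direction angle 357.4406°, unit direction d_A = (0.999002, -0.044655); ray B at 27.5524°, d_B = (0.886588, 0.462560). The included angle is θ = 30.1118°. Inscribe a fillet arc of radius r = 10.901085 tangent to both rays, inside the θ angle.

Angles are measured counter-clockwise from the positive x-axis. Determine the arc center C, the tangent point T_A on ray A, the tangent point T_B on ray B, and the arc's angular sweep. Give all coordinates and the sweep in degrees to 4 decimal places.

bisector direction at 12.4965° = (0.976309,0.216380)
center distance |VC| = r/sin(θ/2) = 10.901085/sin(15.0559°) = 41.965775
C = V + |VC|·bis = (26.0532,5.9529)
T_A = V + ((C−V)·d_A)·d_A = V + 40.5252·d_A = (25.5664,-4.9373)
T_B = V + ((C−V)·d_B)·d_B = V + 40.5252·d_B = (21.0108,15.6177)
sweep = 180° − θ = 149.8882°

center=(26.0532,5.9529) T_A=(25.5664,-4.9373) T_B=(21.0108,15.6177) sweep=149.8882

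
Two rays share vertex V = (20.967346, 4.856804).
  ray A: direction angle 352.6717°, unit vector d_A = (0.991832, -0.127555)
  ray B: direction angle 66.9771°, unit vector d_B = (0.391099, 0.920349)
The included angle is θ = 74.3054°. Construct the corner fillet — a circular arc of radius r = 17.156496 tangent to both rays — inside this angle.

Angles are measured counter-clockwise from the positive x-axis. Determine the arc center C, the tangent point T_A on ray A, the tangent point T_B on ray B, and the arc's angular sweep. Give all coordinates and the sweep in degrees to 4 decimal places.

center=(45.6124,18.9851) T_A=(43.4240,1.9688) T_B=(29.8225,25.6950) sweep=105.6946

bisector direction at 29.8244° = (0.867554,0.497343)
center distance |VC| = r/sin(θ/2) = 17.156496/sin(37.1527°) = 28.407554
C = V + |VC|·bis = (45.6124,18.9851)
T_A = V + ((C−V)·d_A)·d_A = V + 22.6416·d_A = (43.4240,1.9688)
T_B = V + ((C−V)·d_B)·d_B = V + 22.6416·d_B = (29.8225,25.6950)
sweep = 180° − θ = 105.6946°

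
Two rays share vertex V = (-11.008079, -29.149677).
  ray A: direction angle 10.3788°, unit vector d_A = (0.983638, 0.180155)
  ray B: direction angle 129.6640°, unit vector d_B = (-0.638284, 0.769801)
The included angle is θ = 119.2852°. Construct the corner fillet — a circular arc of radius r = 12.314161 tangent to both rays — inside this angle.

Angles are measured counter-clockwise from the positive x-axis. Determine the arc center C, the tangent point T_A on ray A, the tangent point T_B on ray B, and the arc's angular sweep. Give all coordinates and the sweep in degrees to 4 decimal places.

bisector direction at 70.0214° = (0.341669,0.939820)
center distance |VC| = r/sin(θ/2) = 12.314161/sin(59.6426°) = 14.270841
C = V + |VC|·bis = (-6.1322,-15.7377)
T_A = V + ((C−V)·d_A)·d_A = V + 7.2124·d_A = (-3.9137,-27.8503)
T_B = V + ((C−V)·d_B)·d_B = V + 7.2124·d_B = (-15.6116,-23.5976)
sweep = 180° − θ = 60.7148°

center=(-6.1322,-15.7377) T_A=(-3.9137,-27.8503) T_B=(-15.6116,-23.5976) sweep=60.7148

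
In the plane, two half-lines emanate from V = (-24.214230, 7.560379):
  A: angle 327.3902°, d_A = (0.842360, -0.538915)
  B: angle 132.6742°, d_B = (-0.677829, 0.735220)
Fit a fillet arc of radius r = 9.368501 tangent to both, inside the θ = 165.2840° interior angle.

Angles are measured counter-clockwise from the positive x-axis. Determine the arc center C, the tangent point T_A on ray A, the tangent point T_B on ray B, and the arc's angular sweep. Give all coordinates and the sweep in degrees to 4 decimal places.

bisector direction at 50.0322° = (0.642357,0.766406)
center distance |VC| = r/sin(θ/2) = 9.368501/sin(82.6420°) = 9.446288
C = V + |VC|·bis = (-18.1463,14.8001)
T_A = V + ((C−V)·d_A)·d_A = V + 1.2098·d_A = (-23.1952,6.9084)
T_B = V + ((C−V)·d_B)·d_B = V + 1.2098·d_B = (-25.0342,8.4498)
sweep = 180° − θ = 14.7160°

center=(-18.1463,14.8001) T_A=(-23.1952,6.9084) T_B=(-25.0342,8.4498) sweep=14.7160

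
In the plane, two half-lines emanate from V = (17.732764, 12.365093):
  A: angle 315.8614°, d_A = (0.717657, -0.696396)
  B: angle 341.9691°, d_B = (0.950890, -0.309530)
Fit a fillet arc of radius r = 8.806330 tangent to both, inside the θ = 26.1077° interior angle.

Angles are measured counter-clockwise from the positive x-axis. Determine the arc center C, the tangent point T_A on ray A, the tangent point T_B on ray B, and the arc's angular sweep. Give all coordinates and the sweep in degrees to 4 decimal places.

center=(51.1232,-7.7652) T_A=(44.9905,-14.0851) T_B=(53.8490,0.6087) sweep=153.8923

bisector direction at 328.9153° = (0.856405,-0.516305)
center distance |VC| = r/sin(θ/2) = 8.806330/sin(13.0539°) = 38.989054
C = V + |VC|·bis = (51.1232,-7.7652)
T_A = V + ((C−V)·d_A)·d_A = V + 37.9815·d_A = (44.9905,-14.0851)
T_B = V + ((C−V)·d_B)·d_B = V + 37.9815·d_B = (53.8490,0.6087)
sweep = 180° − θ = 153.8923°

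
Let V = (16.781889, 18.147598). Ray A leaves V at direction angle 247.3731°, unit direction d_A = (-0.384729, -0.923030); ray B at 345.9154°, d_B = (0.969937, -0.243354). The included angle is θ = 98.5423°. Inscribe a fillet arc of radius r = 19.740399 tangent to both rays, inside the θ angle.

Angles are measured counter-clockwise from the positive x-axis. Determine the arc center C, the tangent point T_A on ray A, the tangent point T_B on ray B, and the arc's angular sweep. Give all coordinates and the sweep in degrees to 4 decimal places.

bisector direction at 296.6442° = (0.448450,-0.893808)
center distance |VC| = r/sin(θ/2) = 19.740399/sin(49.2711°) = 26.049414
C = V + |VC|·bis = (28.4637,-5.1356)
T_A = V + ((C−V)·d_A)·d_A = V + 16.9967·d_A = (10.2428,2.4591)
T_B = V + ((C−V)·d_B)·d_B = V + 16.9967·d_B = (33.2676,14.0114)
sweep = 180° − θ = 81.4577°

center=(28.4637,-5.1356) T_A=(10.2428,2.4591) T_B=(33.2676,14.0114) sweep=81.4577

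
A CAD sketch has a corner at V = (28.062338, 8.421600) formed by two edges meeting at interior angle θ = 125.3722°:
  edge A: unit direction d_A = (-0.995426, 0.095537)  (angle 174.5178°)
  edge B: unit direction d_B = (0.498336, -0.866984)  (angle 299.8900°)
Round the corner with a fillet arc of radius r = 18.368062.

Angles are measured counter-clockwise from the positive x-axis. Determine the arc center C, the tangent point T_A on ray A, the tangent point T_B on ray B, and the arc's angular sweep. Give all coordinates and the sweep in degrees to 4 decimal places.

bisector direction at 237.2039° = (-0.541651,-0.840603)
center distance |VC| = r/sin(θ/2) = 18.368062/sin(62.6861°) = 20.672976
C = V + |VC|·bis = (16.8648,-8.9562)
T_A = V + ((C−V)·d_A)·d_A = V + 9.4861·d_A = (18.6196,9.3279)
T_B = V + ((C−V)·d_B)·d_B = V + 9.4861·d_B = (32.7896,0.1973)
sweep = 180° − θ = 54.6278°

center=(16.8648,-8.9562) T_A=(18.6196,9.3279) T_B=(32.7896,0.1973) sweep=54.6278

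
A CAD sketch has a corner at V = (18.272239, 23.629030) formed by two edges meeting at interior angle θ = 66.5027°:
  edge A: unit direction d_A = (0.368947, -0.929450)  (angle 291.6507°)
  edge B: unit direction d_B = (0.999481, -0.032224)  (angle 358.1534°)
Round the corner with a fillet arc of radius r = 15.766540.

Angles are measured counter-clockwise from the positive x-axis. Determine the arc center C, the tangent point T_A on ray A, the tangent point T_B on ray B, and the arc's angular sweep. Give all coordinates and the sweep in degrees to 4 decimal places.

bisector direction at 324.9021° = (0.818170,-0.574976)
center distance |VC| = r/sin(θ/2) = 15.766540/sin(33.2514°) = 28.754638
C = V + |VC|·bis = (41.7984,7.0958)
T_A = V + ((C−V)·d_A)·d_A = V + 24.0467·d_A = (27.1442,1.2788)
T_B = V + ((C−V)·d_B)·d_B = V + 24.0467·d_B = (42.3065,22.8542)
sweep = 180° − θ = 113.4973°

center=(41.7984,7.0958) T_A=(27.1442,1.2788) T_B=(42.3065,22.8542) sweep=113.4973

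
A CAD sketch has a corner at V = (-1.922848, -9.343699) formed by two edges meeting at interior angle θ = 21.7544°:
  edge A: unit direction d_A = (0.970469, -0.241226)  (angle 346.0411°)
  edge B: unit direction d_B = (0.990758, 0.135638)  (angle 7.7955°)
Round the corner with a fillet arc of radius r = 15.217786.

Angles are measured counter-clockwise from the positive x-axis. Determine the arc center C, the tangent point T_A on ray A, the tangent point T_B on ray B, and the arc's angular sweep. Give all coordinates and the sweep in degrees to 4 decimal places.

bisector direction at 356.9183° = (0.998554,-0.053760)
center distance |VC| = r/sin(θ/2) = 15.217786/sin(10.8772°) = 80.643398
C = V + |VC|·bis = (78.6039,-13.6791)
T_A = V + ((C−V)·d_A)·d_A = V + 79.1945·d_A = (74.9330,-28.4475)
T_B = V + ((C−V)·d_B)·d_B = V + 79.1945·d_B = (76.5398,1.3981)
sweep = 180° − θ = 158.2456°

center=(78.6039,-13.6791) T_A=(74.9330,-28.4475) T_B=(76.5398,1.3981) sweep=158.2456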